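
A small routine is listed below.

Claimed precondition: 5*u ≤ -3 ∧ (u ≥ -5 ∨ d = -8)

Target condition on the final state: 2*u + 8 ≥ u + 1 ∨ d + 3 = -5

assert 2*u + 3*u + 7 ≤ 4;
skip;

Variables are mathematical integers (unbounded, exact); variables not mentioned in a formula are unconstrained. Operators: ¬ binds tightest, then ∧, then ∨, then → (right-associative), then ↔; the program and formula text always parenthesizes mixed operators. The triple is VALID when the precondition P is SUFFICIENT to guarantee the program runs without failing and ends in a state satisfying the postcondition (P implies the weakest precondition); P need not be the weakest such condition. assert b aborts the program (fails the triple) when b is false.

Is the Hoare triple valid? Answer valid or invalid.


Working backward. After the program, the postcondition 2*u + 8 ≥ u + 1 ∨ d + 3 = -5 must hold; in canonical form it is u ≥ -7 ∨ d = -8.
Before skip: u ≥ -7 ∨ d = -8
Before assert 2*u + 3*u + 7 ≤ 4: 5*u ≤ -3 ∧ (u ≥ -7 ∨ d = -8)
The weakest precondition is 5*u ≤ -3 ∧ (u ≥ -7 ∨ d = -8).
Check whether 5*u ≤ -3 ∧ (u ≥ -5 ∨ d = -8) implies it.
Every state satisfying the precondition satisfies the weakest precondition: the implication holds.
Answer: valid


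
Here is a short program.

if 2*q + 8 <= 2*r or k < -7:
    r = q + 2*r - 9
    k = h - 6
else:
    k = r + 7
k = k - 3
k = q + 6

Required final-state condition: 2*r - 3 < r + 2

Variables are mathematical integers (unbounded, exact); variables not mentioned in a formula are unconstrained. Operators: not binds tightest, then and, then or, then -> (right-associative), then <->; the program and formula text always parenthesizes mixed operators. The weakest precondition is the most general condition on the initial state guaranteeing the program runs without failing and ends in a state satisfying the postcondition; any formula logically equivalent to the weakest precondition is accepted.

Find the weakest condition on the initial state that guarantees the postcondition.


Working backward. After the program, the postcondition 2*r - 3 < r + 2 must hold; in canonical form it is r < 5.
Before k := q + 6: r < 5
Before k := k - 3: r < 5
Then branch requires q + 2*r < 14; else branch requires r < 5.
Before the if: ((2*q <= 2*r - 8 or k < -7) -> q + 2*r < 14) and ((not (2*q <= 2*r - 8 or k < -7)) -> r < 5)
Answer: WP = ((2*q <= 2*r - 8 or k < -7) -> q + 2*r < 14) and ((not (2*q <= 2*r - 8 or k < -7)) -> r < 5)


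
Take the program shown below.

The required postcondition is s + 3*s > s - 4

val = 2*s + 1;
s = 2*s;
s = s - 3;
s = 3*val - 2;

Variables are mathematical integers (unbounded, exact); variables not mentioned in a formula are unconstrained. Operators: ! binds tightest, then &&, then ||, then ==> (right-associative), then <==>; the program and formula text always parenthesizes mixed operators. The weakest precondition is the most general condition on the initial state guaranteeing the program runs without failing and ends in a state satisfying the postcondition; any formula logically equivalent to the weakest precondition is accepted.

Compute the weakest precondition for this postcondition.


Working backward. After the program, the postcondition s + 3*s > s - 4 must hold; in canonical form it is 3*s > -4.
Before s := 3*val - 2: 9*val > 2
Before s := s - 3: 9*val > 2
Before s := 2*s: 9*val > 2
Before val := 2*s + 1: 18*s > -7
Answer: WP = 18*s > -7


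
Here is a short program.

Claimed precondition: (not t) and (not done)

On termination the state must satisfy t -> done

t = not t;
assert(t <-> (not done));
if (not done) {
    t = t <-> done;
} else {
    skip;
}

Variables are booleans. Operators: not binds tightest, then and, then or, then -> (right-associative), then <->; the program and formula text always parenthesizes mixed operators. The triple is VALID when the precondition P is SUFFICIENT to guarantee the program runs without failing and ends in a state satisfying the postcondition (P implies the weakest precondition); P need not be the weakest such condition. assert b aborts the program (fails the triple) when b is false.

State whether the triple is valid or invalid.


Working backward. After the program, t -> done must hold.
Then branch requires (t <-> done) -> done; else branch requires t -> done.
Before the if: ((not done) -> ((t <-> done) -> done)) and (done -> (t -> done))
Before assert t <-> (not done): (t <-> (not done)) and ((not done) -> ((t <-> done) -> done)) and (done -> (t -> done))
Before t := not t: ((not t) <-> (not done)) and ((not done) -> (((not t) <-> done) -> done)) and (done -> ((not t) -> done))
The weakest precondition is ((not t) <-> (not done)) and ((not done) -> (((not t) <-> done) -> done)) and (done -> ((not t) -> done)).
Check whether (not t) and (not done) implies it.
Every state satisfying the precondition satisfies the weakest precondition: the implication holds.
Answer: valid


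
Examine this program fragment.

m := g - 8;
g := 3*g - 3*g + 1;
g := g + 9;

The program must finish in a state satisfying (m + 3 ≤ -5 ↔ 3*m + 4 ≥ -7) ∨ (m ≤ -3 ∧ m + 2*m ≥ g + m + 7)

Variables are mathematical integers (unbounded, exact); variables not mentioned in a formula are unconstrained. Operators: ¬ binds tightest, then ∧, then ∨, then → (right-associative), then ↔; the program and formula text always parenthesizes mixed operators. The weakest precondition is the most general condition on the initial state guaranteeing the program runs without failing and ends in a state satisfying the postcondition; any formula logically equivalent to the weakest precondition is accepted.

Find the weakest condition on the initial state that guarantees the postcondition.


Working backward. After the program, the postcondition (m + 3 ≤ -5 ↔ 3*m + 4 ≥ -7) ∨ (m ≤ -3 ∧ m + 2*m ≥ g + m + 7) must hold; in canonical form it is (m ≤ -8 ↔ 3*m ≥ -11) ∨ (m ≤ -3 ∧ 2*m ≥ g + 7).
Before g := g + 9: (m ≤ -8 ↔ 3*m ≥ -11) ∨ (m ≤ -3 ∧ 2*m ≥ g + 16)
Before g := 3*g - 3*g + 1: (m ≤ -8 ↔ 3*m ≥ -11) ∨ (m ≤ -3 ∧ 2*m ≥ 17)
Before m := g - 8: (g ≤ 0 ↔ 3*g ≥ 13) ∨ (g ≤ 5 ∧ 2*g ≥ 33)
Answer: WP = (g ≤ 0 ↔ 3*g ≥ 13) ∨ (g ≤ 5 ∧ 2*g ≥ 33)


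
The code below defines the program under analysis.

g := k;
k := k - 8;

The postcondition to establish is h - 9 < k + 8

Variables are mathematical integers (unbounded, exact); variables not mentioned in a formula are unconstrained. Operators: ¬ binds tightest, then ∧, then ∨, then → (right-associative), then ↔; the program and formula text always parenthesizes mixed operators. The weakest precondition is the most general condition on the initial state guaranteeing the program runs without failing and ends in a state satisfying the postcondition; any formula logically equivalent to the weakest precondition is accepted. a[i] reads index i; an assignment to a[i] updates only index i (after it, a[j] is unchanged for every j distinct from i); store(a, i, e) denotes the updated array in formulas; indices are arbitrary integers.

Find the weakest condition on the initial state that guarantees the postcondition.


Working backward. After the program, the postcondition h - 9 < k + 8 must hold; in canonical form it is h < k + 17.
Before k := k - 8: h < k + 9
Before g := k: h < k + 9
Answer: WP = h < k + 9


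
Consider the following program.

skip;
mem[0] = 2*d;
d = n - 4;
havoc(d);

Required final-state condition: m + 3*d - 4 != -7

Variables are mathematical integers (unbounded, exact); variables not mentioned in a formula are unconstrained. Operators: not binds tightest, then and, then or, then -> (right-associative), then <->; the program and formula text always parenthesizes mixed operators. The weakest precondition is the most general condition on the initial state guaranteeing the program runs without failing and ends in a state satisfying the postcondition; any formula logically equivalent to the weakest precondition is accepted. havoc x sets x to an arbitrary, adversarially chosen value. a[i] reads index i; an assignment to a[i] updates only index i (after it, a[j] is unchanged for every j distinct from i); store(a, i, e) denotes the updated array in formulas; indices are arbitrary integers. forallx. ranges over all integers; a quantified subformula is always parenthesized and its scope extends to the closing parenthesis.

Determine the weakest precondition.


Working backward. After the program, the postcondition m + 3*d - 4 != -7 must hold; in canonical form it is 3*d + m != -3.
Before havoc d: forall d_1. 3*d_1 + m != -3
Before d := n - 4: forall d_1. 3*d_1 + m != -3
Before mem[0] := 2*d: forall d_1. 3*d_1 + m != -3
Before skip: forall d_1. 3*d_1 + m != -3
Answer: WP = forall d_1. 3*d_1 + m != -3


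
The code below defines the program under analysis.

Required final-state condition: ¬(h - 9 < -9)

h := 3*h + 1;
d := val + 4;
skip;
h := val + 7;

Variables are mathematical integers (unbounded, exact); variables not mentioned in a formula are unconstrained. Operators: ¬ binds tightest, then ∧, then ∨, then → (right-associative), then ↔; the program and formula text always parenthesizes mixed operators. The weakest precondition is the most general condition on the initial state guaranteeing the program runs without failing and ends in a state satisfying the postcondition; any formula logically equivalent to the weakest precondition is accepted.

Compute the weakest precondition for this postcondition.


Working backward. After the program, the postcondition ¬(h - 9 < -9) must hold; in canonical form it is ¬(h < 0).
Before h := val + 7: ¬(val < -7)
Before skip: ¬(val < -7)
Before d := val + 4: ¬(val < -7)
Before h := 3*h + 1: ¬(val < -7)
Answer: WP = ¬(val < -7)


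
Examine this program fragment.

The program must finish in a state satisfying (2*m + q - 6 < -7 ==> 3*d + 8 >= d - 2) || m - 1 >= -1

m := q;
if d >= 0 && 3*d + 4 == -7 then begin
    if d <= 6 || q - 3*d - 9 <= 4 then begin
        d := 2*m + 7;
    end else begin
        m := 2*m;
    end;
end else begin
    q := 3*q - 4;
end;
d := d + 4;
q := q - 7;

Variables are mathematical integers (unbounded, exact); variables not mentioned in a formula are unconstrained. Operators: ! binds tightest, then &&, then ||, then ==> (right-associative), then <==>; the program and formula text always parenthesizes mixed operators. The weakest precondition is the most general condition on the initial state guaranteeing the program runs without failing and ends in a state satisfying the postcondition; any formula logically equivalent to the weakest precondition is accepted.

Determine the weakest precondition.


Working backward. After the program, the postcondition (2*m + q - 6 < -7 ==> 3*d + 8 >= d - 2) || m - 1 >= -1 must hold; in canonical form it is (2*m + q < -1 ==> 2*d >= -10) || m >= 0.
Before q := q - 7: (2*m + q < 6 ==> 2*d >= -10) || m >= 0
Before d := d + 4: (2*m + q < 6 ==> 2*d >= -18) || m >= 0
Then branch requires ((d <= 6 || q <= 3*d + 13) ==> ((2*m + q < 6 ==> 4*m >= -32) || m >= 0)) && ((!(d <= 6 || q <= 3*d + 13)) ==> ((4*m + q < 6 ==> 2*d >= -18) || 2*m >= 0)); else branch requires (2*m + 3*q < 10 ==> 2*d >= -18) || m >= 0.
Before the if: ((d >= 0 && 3*d == -11) ==> (((d <= 6 || q <= 3*d + 13) ==> ((2*m + q < 6 ==> 4*m >= -32) || m >= 0)) && ((!(d <= 6 || q <= 3*d + 13)) ==> ((4*m + q < 6 ==> 2*d >= -18) || 2*m >= 0)))) && ((!(d >= 0 && 3*d == -11)) ==> ((2*m + 3*q < 10 ==> 2*d >= -18) || m >= 0))
Before m := q: ((d >= 0 && 3*d == -11) ==> (((d <= 6 || q <= 3*d + 13) ==> ((3*q < 6 ==> 4*q >= -32) || q >= 0)) && ((!(d <= 6 || q <= 3*d + 13)) ==> ((5*q < 6 ==> 2*d >= -18) || 2*q >= 0)))) && ((!(d >= 0 && 3*d == -11)) ==> ((5*q < 10 ==> 2*d >= -18) || q >= 0))
Answer: WP = ((d >= 0 && 3*d == -11) ==> (((d <= 6 || q <= 3*d + 13) ==> ((3*q < 6 ==> 4*q >= -32) || q >= 0)) && ((!(d <= 6 || q <= 3*d + 13)) ==> ((5*q < 6 ==> 2*d >= -18) || 2*q >= 0)))) && ((!(d >= 0 && 3*d == -11)) ==> ((5*q < 10 ==> 2*d >= -18) || q >= 0))


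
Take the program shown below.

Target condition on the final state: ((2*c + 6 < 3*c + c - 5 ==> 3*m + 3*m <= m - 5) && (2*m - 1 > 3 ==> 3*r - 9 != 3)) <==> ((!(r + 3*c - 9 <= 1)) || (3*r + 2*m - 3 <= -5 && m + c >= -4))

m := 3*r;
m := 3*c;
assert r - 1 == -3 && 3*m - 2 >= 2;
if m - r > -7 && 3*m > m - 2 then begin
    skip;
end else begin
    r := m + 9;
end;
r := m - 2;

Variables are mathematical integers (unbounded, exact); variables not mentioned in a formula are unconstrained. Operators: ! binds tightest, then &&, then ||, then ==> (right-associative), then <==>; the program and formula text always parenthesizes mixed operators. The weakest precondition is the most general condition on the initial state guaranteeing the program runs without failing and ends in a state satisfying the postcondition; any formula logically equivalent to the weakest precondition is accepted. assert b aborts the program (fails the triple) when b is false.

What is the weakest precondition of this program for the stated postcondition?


Working backward. After the program, the postcondition ((2*c + 6 < 3*c + c - 5 ==> 3*m + 3*m <= m - 5) && (2*m - 1 > 3 ==> 3*r - 9 != 3)) <==> ((!(r + 3*c - 9 <= 1)) || (3*r + 2*m - 3 <= -5 && m + c >= -4)) must hold; in canonical form it is ((2*c > 11 ==> 5*m <= -5) && (2*m > 4 ==> 3*r != 12)) <==> ((!(3*c + r <= 10)) || (2*m + 3*r <= -2 && c + m >= -4)).
Before r := m - 2: ((2*c > 11 ==> 5*m <= -5) && (2*m > 4 ==> 3*m != 18)) <==> ((!(3*c + m <= 12)) || (5*m <= 4 && c + m >= -4))
Then branch requires ((2*c > 11 ==> 5*m <= -5) && (2*m > 4 ==> 3*m != 18)) <==> ((!(3*c + m <= 12)) || (5*m <= 4 && c + m >= -4)); else branch requires ((2*c > 11 ==> 5*m <= -5) && (2*m > 4 ==> 3*m != 18)) <==> ((!(3*c + m <= 12)) || (5*m <= 4 && c + m >= -4)).
Before the if: ((m > r - 7 && 2*m > -2) ==> (((2*c > 11 ==> 5*m <= -5) && (2*m > 4 ==> 3*m != 18)) <==> ((!(3*c + m <= 12)) || (5*m <= 4 && c + m >= -4)))) && ((!(m > r - 7 && 2*m > -2)) ==> (((2*c > 11 ==> 5*m <= -5) && (2*m > 4 ==> 3*m != 18)) <==> ((!(3*c + m <= 12)) || (5*m <= 4 && c + m >= -4))))
Before assert r - 1 == -3 && 3*m - 2 >= 2: r == -2 && 3*m >= 4 && ((m > r - 7 && 2*m > -2) ==> (((2*c > 11 ==> 5*m <= -5) && (2*m > 4 ==> 3*m != 18)) <==> ((!(3*c + m <= 12)) || (5*m <= 4 && c + m >= -4)))) && ((!(m > r - 7 && 2*m > -2)) ==> (((2*c > 11 ==> 5*m <= -5) && (2*m > 4 ==> 3*m != 18)) <==> ((!(3*c + m <= 12)) || (5*m <= 4 && c + m >= -4))))
Before m := 3*c: r == -2 && 9*c >= 4 && ((3*c > r - 7 && 6*c > -2) ==> (((2*c > 11 ==> 15*c <= -5) && (6*c > 4 ==> 9*c != 18)) <==> ((!(6*c <= 12)) || (15*c <= 4 && 4*c >= -4)))) && ((!(3*c > r - 7 && 6*c > -2)) ==> (((2*c > 11 ==> 15*c <= -5) && (6*c > 4 ==> 9*c != 18)) <==> ((!(6*c <= 12)) || (15*c <= 4 && 4*c >= -4))))
Before m := 3*r: r == -2 && 9*c >= 4 && ((3*c > r - 7 && 6*c > -2) ==> (((2*c > 11 ==> 15*c <= -5) && (6*c > 4 ==> 9*c != 18)) <==> ((!(6*c <= 12)) || (15*c <= 4 && 4*c >= -4)))) && ((!(3*c > r - 7 && 6*c > -2)) ==> (((2*c > 11 ==> 15*c <= -5) && (6*c > 4 ==> 9*c != 18)) <==> ((!(6*c <= 12)) || (15*c <= 4 && 4*c >= -4))))
Answer: WP = r == -2 && 9*c >= 4 && ((3*c > r - 7 && 6*c > -2) ==> (((2*c > 11 ==> 15*c <= -5) && (6*c > 4 ==> 9*c != 18)) <==> ((!(6*c <= 12)) || (15*c <= 4 && 4*c >= -4)))) && ((!(3*c > r - 7 && 6*c > -2)) ==> (((2*c > 11 ==> 15*c <= -5) && (6*c > 4 ==> 9*c != 18)) <==> ((!(6*c <= 12)) || (15*c <= 4 && 4*c >= -4))))


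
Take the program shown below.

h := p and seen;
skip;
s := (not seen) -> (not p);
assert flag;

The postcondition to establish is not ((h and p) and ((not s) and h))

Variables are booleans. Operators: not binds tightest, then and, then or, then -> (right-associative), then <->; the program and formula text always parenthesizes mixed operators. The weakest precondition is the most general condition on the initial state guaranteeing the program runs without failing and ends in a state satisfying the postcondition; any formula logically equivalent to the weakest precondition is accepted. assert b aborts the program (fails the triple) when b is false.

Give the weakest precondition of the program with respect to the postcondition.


Working backward. After the program, the postcondition not ((h and p) and ((not s) and h)) must hold; in canonical form it is not (h and p and (not s)).
Before assert flag: flag and (not (h and p and (not s)))
Before s := (not seen) -> (not p): flag and (not (h and p and (not ((not seen) -> (not p)))))
Before skip: flag and (not (h and p and (not ((not seen) -> (not p)))))
Before h := p and seen: flag and (not (p and seen and (not ((not seen) -> (not p)))))
Answer: WP = flag and (not (p and seen and (not ((not seen) -> (not p)))))


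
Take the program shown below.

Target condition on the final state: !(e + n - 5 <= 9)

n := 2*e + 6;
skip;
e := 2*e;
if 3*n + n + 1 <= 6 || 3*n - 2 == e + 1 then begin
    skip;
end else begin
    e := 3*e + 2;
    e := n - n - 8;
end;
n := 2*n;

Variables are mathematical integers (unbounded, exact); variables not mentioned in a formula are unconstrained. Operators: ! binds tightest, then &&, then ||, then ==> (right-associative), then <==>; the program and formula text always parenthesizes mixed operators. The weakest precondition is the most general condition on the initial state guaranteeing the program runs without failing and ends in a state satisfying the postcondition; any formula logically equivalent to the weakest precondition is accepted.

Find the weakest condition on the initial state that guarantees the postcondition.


Working backward. After the program, the postcondition !(e + n - 5 <= 9) must hold; in canonical form it is !(e + n <= 14).
Before n := 2*n: !(e + 2*n <= 14)
Then branch requires !(e + 2*n <= 14); else branch requires !(2*n <= 22).
Before the if: ((4*n <= 5 || 3*n == e + 3) ==> (!(e + 2*n <= 14))) && ((!(4*n <= 5 || 3*n == e + 3)) ==> (!(2*n <= 22)))
Before e := 2*e: ((4*n <= 5 || 3*n == 2*e + 3) ==> (!(2*e + 2*n <= 14))) && ((!(4*n <= 5 || 3*n == 2*e + 3)) ==> (!(2*n <= 22)))
Before skip: ((4*n <= 5 || 3*n == 2*e + 3) ==> (!(2*e + 2*n <= 14))) && ((!(4*n <= 5 || 3*n == 2*e + 3)) ==> (!(2*n <= 22)))
Before n := 2*e + 6: ((8*e <= -19 || 4*e == -15) ==> (!(6*e <= 2))) && ((!(8*e <= -19 || 4*e == -15)) ==> (!(4*e <= 10)))
Answer: WP = ((8*e <= -19 || 4*e == -15) ==> (!(6*e <= 2))) && ((!(8*e <= -19 || 4*e == -15)) ==> (!(4*e <= 10)))


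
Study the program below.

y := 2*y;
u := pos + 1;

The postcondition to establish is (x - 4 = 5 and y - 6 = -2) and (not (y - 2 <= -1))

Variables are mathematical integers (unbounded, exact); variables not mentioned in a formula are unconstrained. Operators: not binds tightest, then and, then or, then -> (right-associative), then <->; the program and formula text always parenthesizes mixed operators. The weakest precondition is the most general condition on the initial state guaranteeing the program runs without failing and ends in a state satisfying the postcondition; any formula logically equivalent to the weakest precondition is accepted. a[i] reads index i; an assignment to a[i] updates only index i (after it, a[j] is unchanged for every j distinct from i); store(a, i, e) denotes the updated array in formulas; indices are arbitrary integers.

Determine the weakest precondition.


Working backward. After the program, the postcondition (x - 4 = 5 and y - 6 = -2) and (not (y - 2 <= -1)) must hold; in canonical form it is x = 9 and y = 4 and (not (y <= 1)).
Before u := pos + 1: x = 9 and y = 4 and (not (y <= 1))
Before y := 2*y: x = 9 and 2*y = 4 and (not (2*y <= 1))
Answer: WP = x = 9 and 2*y = 4 and (not (2*y <= 1))


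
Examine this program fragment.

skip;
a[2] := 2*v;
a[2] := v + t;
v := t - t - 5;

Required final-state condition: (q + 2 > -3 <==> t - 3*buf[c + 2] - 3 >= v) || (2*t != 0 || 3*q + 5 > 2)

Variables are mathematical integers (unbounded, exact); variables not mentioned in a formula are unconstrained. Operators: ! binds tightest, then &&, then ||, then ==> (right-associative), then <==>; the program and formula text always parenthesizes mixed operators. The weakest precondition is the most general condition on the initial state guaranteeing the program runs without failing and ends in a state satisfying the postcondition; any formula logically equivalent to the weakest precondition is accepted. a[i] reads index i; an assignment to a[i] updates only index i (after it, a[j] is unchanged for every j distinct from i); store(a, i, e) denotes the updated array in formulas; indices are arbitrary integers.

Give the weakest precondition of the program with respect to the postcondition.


Working backward. After the program, the postcondition (q + 2 > -3 <==> t - 3*buf[c + 2] - 3 >= v) || (2*t != 0 || 3*q + 5 > 2) must hold; in canonical form it is (q > -5 <==> t >= 3*buf[c + 2] + v + 3) || 2*t != 0 || 3*q > -3.
Before v := t - t - 5: (q > -5 <==> t >= 3*buf[c + 2] - 2) || 2*t != 0 || 3*q > -3
Before a[2] := v + t: (q > -5 <==> t >= 3*buf[c + 2] - 2) || 2*t != 0 || 3*q > -3
Before a[2] := 2*v: (q > -5 <==> t >= 3*buf[c + 2] - 2) || 2*t != 0 || 3*q > -3
Before skip: (q > -5 <==> t >= 3*buf[c + 2] - 2) || 2*t != 0 || 3*q > -3
Answer: WP = (q > -5 <==> t >= 3*buf[c + 2] - 2) || 2*t != 0 || 3*q > -3


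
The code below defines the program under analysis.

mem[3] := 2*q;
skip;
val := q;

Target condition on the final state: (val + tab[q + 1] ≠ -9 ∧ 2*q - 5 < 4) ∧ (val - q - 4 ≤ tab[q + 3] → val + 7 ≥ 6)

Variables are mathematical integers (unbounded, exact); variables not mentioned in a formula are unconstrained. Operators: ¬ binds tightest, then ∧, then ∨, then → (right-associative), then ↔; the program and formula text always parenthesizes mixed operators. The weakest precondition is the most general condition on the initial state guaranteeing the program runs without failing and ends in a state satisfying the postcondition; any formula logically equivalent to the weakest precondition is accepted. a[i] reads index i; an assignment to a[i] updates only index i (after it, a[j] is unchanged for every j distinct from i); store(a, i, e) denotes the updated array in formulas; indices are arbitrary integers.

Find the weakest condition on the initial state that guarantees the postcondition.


Working backward. After the program, the postcondition (val + tab[q + 1] ≠ -9 ∧ 2*q - 5 < 4) ∧ (val - q - 4 ≤ tab[q + 3] → val + 7 ≥ 6) must hold; in canonical form it is tab[q + 1] + val ≠ -9 ∧ 2*q < 9 ∧ (val ≤ tab[q + 3] + q + 4 → val ≥ -1).
Before val := q: tab[q + 1] + q ≠ -9 ∧ 2*q < 9 ∧ (tab[q + 3] ≥ -4 → q ≥ -1)
Before skip: tab[q + 1] + q ≠ -9 ∧ 2*q < 9 ∧ (tab[q + 3] ≥ -4 → q ≥ -1)
Before mem[3] := 2*q: tab[q + 1] + q ≠ -9 ∧ 2*q < 9 ∧ (tab[q + 3] ≥ -4 → q ≥ -1)
Answer: WP = tab[q + 1] + q ≠ -9 ∧ 2*q < 9 ∧ (tab[q + 3] ≥ -4 → q ≥ -1)


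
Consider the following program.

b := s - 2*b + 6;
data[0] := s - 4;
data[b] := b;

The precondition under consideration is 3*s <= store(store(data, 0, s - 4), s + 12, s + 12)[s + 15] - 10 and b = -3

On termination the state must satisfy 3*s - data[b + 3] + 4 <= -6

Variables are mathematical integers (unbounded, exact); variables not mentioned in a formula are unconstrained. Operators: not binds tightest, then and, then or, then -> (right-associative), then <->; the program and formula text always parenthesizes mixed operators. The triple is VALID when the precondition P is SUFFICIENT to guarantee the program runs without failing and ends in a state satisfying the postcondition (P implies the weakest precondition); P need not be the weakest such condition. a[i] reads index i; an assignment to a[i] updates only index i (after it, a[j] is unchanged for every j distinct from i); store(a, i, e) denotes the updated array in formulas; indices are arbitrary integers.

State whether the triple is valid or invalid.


Working backward. After the program, the postcondition 3*s - data[b + 3] + 4 <= -6 must hold; in canonical form it is 3*s <= data[b + 3] - 10.
Before data[b] := b: 3*s <= store(data, b, b)[b + 3] - 10
Before data[0] := s - 4: 3*s <= store(store(data, 0, s - 4), b, b)[b + 3] - 10
Before b := s - 2*b + 6: 3*s <= store(store(data, 0, s - 4), -2*b + s + 6, -2*b + s + 6)[-2*b + s + 9] - 10
The weakest precondition is 3*s <= store(store(data, 0, s - 4), -2*b + s + 6, -2*b + s + 6)[-2*b + s + 9] - 10.
Check whether 3*s <= store(store(data, 0, s - 4), s + 12, s + 12)[s + 15] - 10 and b = -3 implies it.
Every state satisfying the precondition satisfies the weakest precondition: the implication holds.
Answer: valid


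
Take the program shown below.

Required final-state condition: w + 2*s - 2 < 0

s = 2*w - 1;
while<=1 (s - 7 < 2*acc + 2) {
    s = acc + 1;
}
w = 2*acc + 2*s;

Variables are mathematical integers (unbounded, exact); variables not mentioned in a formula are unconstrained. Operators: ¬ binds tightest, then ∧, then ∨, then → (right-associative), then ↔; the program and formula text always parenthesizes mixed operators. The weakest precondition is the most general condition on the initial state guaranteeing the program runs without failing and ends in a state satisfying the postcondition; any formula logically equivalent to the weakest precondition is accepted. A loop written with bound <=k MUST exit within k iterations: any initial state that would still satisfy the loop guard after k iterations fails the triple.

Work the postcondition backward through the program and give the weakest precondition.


Working backward. After the program, the postcondition w + 2*s - 2 < 0 must hold; in canonical form it is 2*s + w < 2.
Before w := 2*acc + 2*s: 2*acc + 4*s < 2
Before the loop (bound <=1), unroll the exhaustion recursion (WP_0 = exit-now case; WP_j = one more guarded iteration, up to j = 1):
  WP_0: (¬(s < 2*acc + 9)) ∧ 2*acc + 4*s < 2
  WP_1: (s < 2*acc + 9 → ((¬(acc > -8)) ∧ 6*acc < -2)) ∧ ((¬(s < 2*acc + 9)) → 2*acc + 4*s < 2)
So before the loop: (s < 2*acc + 9 → ((¬(acc > -8)) ∧ 6*acc < -2)) ∧ ((¬(s < 2*acc + 9)) → 2*acc + 4*s < 2)
Before s := 2*w - 1: (2*w < 2*acc + 10 → ((¬(acc > -8)) ∧ 6*acc < -2)) ∧ ((¬(2*w < 2*acc + 10)) → 2*acc + 8*w < 6)
Answer: WP = (2*w < 2*acc + 10 → ((¬(acc > -8)) ∧ 6*acc < -2)) ∧ ((¬(2*w < 2*acc + 10)) → 2*acc + 8*w < 6)


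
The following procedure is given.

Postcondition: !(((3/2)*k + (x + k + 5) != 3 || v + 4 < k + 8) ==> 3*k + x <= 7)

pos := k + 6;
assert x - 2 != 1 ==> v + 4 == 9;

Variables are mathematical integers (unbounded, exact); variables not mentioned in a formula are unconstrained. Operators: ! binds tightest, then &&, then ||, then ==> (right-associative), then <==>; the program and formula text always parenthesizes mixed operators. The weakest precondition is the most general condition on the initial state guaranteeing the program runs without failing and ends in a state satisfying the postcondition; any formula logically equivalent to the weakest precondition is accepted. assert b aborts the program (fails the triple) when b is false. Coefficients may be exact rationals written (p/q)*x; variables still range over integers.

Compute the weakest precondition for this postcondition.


Working backward. After the program, the postcondition !(((3/2)*k + (x + k + 5) != 3 || v + 4 < k + 8) ==> 3*k + x <= 7) must hold; in canonical form it is !(((5/2)*k + x != -2 || v < k + 4) ==> 3*k + x <= 7).
Before assert x - 2 != 1 ==> v + 4 == 9: (x != 3 ==> v == 5) && (!(((5/2)*k + x != -2 || v < k + 4) ==> 3*k + x <= 7))
Before pos := k + 6: (x != 3 ==> v == 5) && (!(((5/2)*k + x != -2 || v < k + 4) ==> 3*k + x <= 7))
Answer: WP = (x != 3 ==> v == 5) && (!(((5/2)*k + x != -2 || v < k + 4) ==> 3*k + x <= 7))


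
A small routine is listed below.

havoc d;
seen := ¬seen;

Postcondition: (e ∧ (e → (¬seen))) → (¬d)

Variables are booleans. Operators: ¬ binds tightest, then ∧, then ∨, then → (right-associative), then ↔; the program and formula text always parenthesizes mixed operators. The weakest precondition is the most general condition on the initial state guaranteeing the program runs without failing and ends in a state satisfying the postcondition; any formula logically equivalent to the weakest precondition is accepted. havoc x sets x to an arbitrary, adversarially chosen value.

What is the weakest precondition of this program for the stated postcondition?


Working backward. After the program, (e ∧ (e → (¬seen))) → (¬d) must hold.
Before seen := ¬seen: (e ∧ (e → seen)) → (¬d)
Before havoc d: ¬(e ∧ (e → seen))
Answer: WP = ¬(e ∧ (e → seen))


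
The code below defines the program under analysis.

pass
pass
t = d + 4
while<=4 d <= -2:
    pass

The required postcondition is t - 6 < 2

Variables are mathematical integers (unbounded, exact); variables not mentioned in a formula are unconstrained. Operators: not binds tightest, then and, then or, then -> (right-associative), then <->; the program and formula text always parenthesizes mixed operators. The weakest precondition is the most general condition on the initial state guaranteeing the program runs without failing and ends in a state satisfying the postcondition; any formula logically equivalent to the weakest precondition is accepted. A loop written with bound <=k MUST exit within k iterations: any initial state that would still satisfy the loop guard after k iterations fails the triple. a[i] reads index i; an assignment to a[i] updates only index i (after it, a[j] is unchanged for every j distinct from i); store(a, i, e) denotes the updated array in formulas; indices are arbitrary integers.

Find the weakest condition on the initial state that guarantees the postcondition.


Working backward. After the program, the postcondition t - 6 < 2 must hold; in canonical form it is t < 8.
Before the loop (bound <=4), unroll the exhaustion recursion (WP_0 = exit-now case; WP_j = one more guarded iteration, up to j = 4):
  WP_0: (not (d <= -2)) and t < 8
  WP_1: (d <= -2 -> ((not (d <= -2)) and t < 8)) and ((not (d <= -2)) -> t < 8)
  WP_2: (d <= -2 -> ((d <= -2 -> ((not (d <= -2)) and t < 8)) and ((not (d <= -2)) -> t < 8))) and ((not (d <= -2)) -> t < 8)
  WP_3: (d <= -2 -> ((d <= -2 -> ((d <= -2 -> ((not (d <= -2)) and t < 8)) and ((not (d <= -2)) -> t < 8))) and ((not (d <= -2)) -> t < 8))) and ((not (d <= -2)) -> t < 8)
  WP_4: (d <= -2 -> ((d <= -2 -> ((d <= -2 -> ((d <= -2 -> ((not (d <= -2)) and t < 8)) and ((not (d <= -2)) -> t < 8))) and ((not (d <= -2)) -> t < 8))) and ((not (d <= -2)) -> t < 8))) and ((not (d <= -2)) -> t < 8)
So before the loop: (d <= -2 -> ((d <= -2 -> ((d <= -2 -> ((d <= -2 -> ((not (d <= -2)) and t < 8)) and ((not (d <= -2)) -> t < 8))) and ((not (d <= -2)) -> t < 8))) and ((not (d <= -2)) -> t < 8))) and ((not (d <= -2)) -> t < 8)
Before t := d + 4: (d <= -2 -> ((d <= -2 -> ((d <= -2 -> ((d <= -2 -> ((not (d <= -2)) and d < 4)) and ((not (d <= -2)) -> d < 4))) and ((not (d <= -2)) -> d < 4))) and ((not (d <= -2)) -> d < 4))) and ((not (d <= -2)) -> d < 4)
Before skip: (d <= -2 -> ((d <= -2 -> ((d <= -2 -> ((d <= -2 -> ((not (d <= -2)) and d < 4)) and ((not (d <= -2)) -> d < 4))) and ((not (d <= -2)) -> d < 4))) and ((not (d <= -2)) -> d < 4))) and ((not (d <= -2)) -> d < 4)
Before skip: (d <= -2 -> ((d <= -2 -> ((d <= -2 -> ((d <= -2 -> ((not (d <= -2)) and d < 4)) and ((not (d <= -2)) -> d < 4))) and ((not (d <= -2)) -> d < 4))) and ((not (d <= -2)) -> d < 4))) and ((not (d <= -2)) -> d < 4)
Answer: WP = (d <= -2 -> ((d <= -2 -> ((d <= -2 -> ((d <= -2 -> ((not (d <= -2)) and d < 4)) and ((not (d <= -2)) -> d < 4))) and ((not (d <= -2)) -> d < 4))) and ((not (d <= -2)) -> d < 4))) and ((not (d <= -2)) -> d < 4)


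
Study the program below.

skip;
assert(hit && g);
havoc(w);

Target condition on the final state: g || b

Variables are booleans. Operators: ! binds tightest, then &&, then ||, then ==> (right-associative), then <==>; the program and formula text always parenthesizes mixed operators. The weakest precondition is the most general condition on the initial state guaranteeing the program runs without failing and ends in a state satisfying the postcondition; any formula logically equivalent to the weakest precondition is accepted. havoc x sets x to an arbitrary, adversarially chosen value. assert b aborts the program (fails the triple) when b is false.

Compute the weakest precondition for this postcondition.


Working backward. After the program, g || b must hold.
Before havoc w: g || b
Before assert hit && g: hit && g && (g || b)
Before skip: hit && g && (g || b)
Answer: WP = hit && g && (g || b)


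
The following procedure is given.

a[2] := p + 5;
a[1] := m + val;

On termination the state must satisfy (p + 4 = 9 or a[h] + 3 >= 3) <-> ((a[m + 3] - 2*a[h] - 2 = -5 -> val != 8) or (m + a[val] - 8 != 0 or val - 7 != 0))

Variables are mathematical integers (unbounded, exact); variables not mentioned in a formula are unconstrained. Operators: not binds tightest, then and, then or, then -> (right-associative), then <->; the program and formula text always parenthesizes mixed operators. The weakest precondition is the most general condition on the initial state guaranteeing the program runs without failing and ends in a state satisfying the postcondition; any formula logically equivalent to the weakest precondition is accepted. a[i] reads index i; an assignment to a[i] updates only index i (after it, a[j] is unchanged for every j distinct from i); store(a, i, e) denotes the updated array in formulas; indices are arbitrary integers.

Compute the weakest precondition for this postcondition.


Working backward. After the program, the postcondition (p + 4 = 9 or a[h] + 3 >= 3) <-> ((a[m + 3] - 2*a[h] - 2 = -5 -> val != 8) or (m + a[val] - 8 != 0 or val - 7 != 0)) must hold; in canonical form it is (p = 5 or a[h] >= 0) <-> ((a[m + 3] = 2*a[h] - 3 -> val != 8) or a[val] + m != 8 or val != 7).
Before a[1] := m + val: (p = 5 or store(a, 1, m + val)[h] >= 0) <-> ((store(a, 1, m + val)[m + 3] = 2*store(a, 1, m + val)[h] - 3 -> val != 8) or store(a, 1, m + val)[val] + m != 8 or val != 7)
Before a[2] := p + 5: (p = 5 or store(store(a, 2, p + 5), 1, m + val)[h] >= 0) <-> ((store(store(a, 2, p + 5), 1, m + val)[m + 3] = 2*store(store(a, 2, p + 5), 1, m + val)[h] - 3 -> val != 8) or store(store(a, 2, p + 5), 1, m + val)[val] + m != 8 or val != 7)
Answer: WP = (p = 5 or store(store(a, 2, p + 5), 1, m + val)[h] >= 0) <-> ((store(store(a, 2, p + 5), 1, m + val)[m + 3] = 2*store(store(a, 2, p + 5), 1, m + val)[h] - 3 -> val != 8) or store(store(a, 2, p + 5), 1, m + val)[val] + m != 8 or val != 7)


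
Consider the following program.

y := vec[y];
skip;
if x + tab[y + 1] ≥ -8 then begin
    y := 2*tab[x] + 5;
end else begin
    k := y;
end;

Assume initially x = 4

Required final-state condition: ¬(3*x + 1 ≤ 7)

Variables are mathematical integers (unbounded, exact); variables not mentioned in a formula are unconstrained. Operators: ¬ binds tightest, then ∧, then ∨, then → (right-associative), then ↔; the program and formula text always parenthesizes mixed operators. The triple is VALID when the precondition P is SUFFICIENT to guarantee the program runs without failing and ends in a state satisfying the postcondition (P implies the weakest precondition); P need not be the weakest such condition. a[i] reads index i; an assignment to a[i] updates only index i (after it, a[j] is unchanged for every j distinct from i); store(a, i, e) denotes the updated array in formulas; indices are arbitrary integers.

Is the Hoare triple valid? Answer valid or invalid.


Working backward. After the program, the postcondition ¬(3*x + 1 ≤ 7) must hold; in canonical form it is ¬(3*x ≤ 6).
Then branch requires ¬(3*x ≤ 6); else branch requires ¬(3*x ≤ 6).
Before the if: (tab[y + 1] + x ≥ -8 → (¬(3*x ≤ 6))) ∧ ((¬(tab[y + 1] + x ≥ -8)) → (¬(3*x ≤ 6)))
Before skip: (tab[y + 1] + x ≥ -8 → (¬(3*x ≤ 6))) ∧ ((¬(tab[y + 1] + x ≥ -8)) → (¬(3*x ≤ 6)))
Before y := vec[y]: (tab[vec[y] + 1] + x ≥ -8 → (¬(3*x ≤ 6))) ∧ ((¬(tab[vec[y] + 1] + x ≥ -8)) → (¬(3*x ≤ 6)))
The weakest precondition is (tab[vec[y] + 1] + x ≥ -8 → (¬(3*x ≤ 6))) ∧ ((¬(tab[vec[y] + 1] + x ≥ -8)) → (¬(3*x ≤ 6))).
Check whether x = 4 implies it.
Every state satisfying the precondition satisfies the weakest precondition: the implication holds.
Answer: valid


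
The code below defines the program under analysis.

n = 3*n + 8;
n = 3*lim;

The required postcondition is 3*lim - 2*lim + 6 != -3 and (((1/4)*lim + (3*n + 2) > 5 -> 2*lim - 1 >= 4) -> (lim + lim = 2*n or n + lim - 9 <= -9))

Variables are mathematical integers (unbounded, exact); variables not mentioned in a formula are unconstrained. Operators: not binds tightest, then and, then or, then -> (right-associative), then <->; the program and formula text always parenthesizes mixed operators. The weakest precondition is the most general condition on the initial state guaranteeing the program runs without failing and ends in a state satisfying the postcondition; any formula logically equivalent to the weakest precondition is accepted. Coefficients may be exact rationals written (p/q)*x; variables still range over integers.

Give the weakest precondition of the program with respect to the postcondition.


Working backward. After the program, the postcondition 3*lim - 2*lim + 6 != -3 and (((1/4)*lim + (3*n + 2) > 5 -> 2*lim - 1 >= 4) -> (lim + lim = 2*n or n + lim - 9 <= -9)) must hold; in canonical form it is lim != -9 and (((1/4)*lim + 3*n > 3 -> 2*lim >= 5) -> (2*lim = 2*n or lim + n <= 0)).
Before n := 3*lim: lim != -9 and (((37/4)*lim > 3 -> 2*lim >= 5) -> (4*lim = 0 or 4*lim <= 0))
Before n := 3*n + 8: lim != -9 and (((37/4)*lim > 3 -> 2*lim >= 5) -> (4*lim = 0 or 4*lim <= 0))
Answer: WP = lim != -9 and (((37/4)*lim > 3 -> 2*lim >= 5) -> (4*lim = 0 or 4*lim <= 0))


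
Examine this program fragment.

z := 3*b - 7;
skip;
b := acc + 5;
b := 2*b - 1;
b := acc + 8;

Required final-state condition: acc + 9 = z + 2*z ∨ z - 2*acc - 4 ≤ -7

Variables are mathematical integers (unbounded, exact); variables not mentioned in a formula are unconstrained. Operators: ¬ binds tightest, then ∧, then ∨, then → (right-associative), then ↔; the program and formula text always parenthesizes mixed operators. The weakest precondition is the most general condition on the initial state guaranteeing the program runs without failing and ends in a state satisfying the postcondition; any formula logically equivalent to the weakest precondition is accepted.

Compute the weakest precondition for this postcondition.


Working backward. After the program, the postcondition acc + 9 = z + 2*z ∨ z - 2*acc - 4 ≤ -7 must hold; in canonical form it is acc = 3*z - 9 ∨ z ≤ 2*acc - 3.
Before b := acc + 8: acc = 3*z - 9 ∨ z ≤ 2*acc - 3
Before b := 2*b - 1: acc = 3*z - 9 ∨ z ≤ 2*acc - 3
Before b := acc + 5: acc = 3*z - 9 ∨ z ≤ 2*acc - 3
Before skip: acc = 3*z - 9 ∨ z ≤ 2*acc - 3
Before z := 3*b - 7: acc = 9*b - 30 ∨ 3*b ≤ 2*acc + 4
Answer: WP = acc = 9*b - 30 ∨ 3*b ≤ 2*acc + 4


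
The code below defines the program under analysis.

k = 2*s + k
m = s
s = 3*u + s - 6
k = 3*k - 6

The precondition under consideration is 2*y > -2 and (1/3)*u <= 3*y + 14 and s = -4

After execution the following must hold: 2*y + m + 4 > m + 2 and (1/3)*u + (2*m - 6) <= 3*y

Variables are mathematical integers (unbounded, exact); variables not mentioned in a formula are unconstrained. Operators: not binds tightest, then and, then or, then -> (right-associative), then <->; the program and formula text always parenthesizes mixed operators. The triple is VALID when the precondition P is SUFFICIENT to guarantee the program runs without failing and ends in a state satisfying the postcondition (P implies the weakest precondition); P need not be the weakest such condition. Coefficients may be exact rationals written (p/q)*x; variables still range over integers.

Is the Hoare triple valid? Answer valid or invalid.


Working backward. After the program, the postcondition 2*y + m + 4 > m + 2 and (1/3)*u + (2*m - 6) <= 3*y must hold; in canonical form it is 2*y > -2 and 2*m + (1/3)*u <= 3*y + 6.
Before k := 3*k - 6: 2*y > -2 and 2*m + (1/3)*u <= 3*y + 6
Before s := 3*u + s - 6: 2*y > -2 and 2*m + (1/3)*u <= 3*y + 6
Before m := s: 2*y > -2 and 2*s + (1/3)*u <= 3*y + 6
Before k := 2*s + k: 2*y > -2 and 2*s + (1/3)*u <= 3*y + 6
The weakest precondition is 2*y > -2 and 2*s + (1/3)*u <= 3*y + 6.
Check whether 2*y > -2 and (1/3)*u <= 3*y + 14 and s = -4 implies it.
Every state satisfying the precondition satisfies the weakest precondition: the implication holds.
Answer: valid
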